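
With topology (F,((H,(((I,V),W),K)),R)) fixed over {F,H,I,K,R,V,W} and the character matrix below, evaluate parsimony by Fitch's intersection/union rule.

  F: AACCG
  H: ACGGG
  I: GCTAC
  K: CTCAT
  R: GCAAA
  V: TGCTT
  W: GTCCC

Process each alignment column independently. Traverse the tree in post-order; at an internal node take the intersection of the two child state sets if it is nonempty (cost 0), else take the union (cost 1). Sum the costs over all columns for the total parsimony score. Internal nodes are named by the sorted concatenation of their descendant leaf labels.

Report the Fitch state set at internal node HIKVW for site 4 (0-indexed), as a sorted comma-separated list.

site 0, node IV: I={G} ∪ V={T} → {G,T} (+1)
site 0, node IVW: IV={G,T} ∩ W={G} → {G} (+0)
site 0, node IKVW: IVW={G} ∪ K={C} → {C,G} (+1)
site 0, node HIKVW: H={A} ∪ IKVW={C,G} → {A,C,G} (+1)
site 0, node HIKRVW: HIKVW={A,C,G} ∩ R={G} → {G} (+0)
site 0, node FHIKRVW: F={A} ∪ HIKRVW={G} → {A,G} (+1)
site 1, node IV: I={C} ∪ V={G} → {C,G} (+1)
site 1, node IVW: IV={C,G} ∪ W={T} → {C,G,T} (+1)
site 1, node IKVW: IVW={C,G,T} ∩ K={T} → {T} (+0)
site 1, node HIKVW: H={C} ∪ IKVW={T} → {C,T} (+1)
site 1, node HIKRVW: HIKVW={C,T} ∩ R={C} → {C} (+0)
site 1, node FHIKRVW: F={A} ∪ HIKRVW={C} → {A,C} (+1)
site 2, node IV: I={T} ∪ V={C} → {C,T} (+1)
site 2, node IVW: IV={C,T} ∩ W={C} → {C} (+0)
site 2, node IKVW: IVW={C} ∩ K={C} → {C} (+0)
site 2, node HIKVW: H={G} ∪ IKVW={C} → {C,G} (+1)
site 2, node HIKRVW: HIKVW={C,G} ∪ R={A} → {A,C,G} (+1)
site 2, node FHIKRVW: F={C} ∩ HIKRVW={A,C,G} → {C} (+0)
site 3, node IV: I={A} ∪ V={T} → {A,T} (+1)
site 3, node IVW: IV={A,T} ∪ W={C} → {A,C,T} (+1)
site 3, node IKVW: IVW={A,C,T} ∩ K={A} → {A} (+0)
site 3, node HIKVW: H={G} ∪ IKVW={A} → {A,G} (+1)
site 3, node HIKRVW: HIKVW={A,G} ∩ R={A} → {A} (+0)
site 3, node FHIKRVW: F={C} ∪ HIKRVW={A} → {A,C} (+1)
site 4, node IV: I={C} ∪ V={T} → {C,T} (+1)
site 4, node IVW: IV={C,T} ∩ W={C} → {C} (+0)
site 4, node IKVW: IVW={C} ∪ K={T} → {C,T} (+1)
site 4, node HIKVW: H={G} ∪ IKVW={C,T} → {C,G,T} (+1)
site 4, node HIKRVW: HIKVW={C,G,T} ∪ R={A} → {A,C,G,T} (+1)
site 4, node FHIKRVW: F={G} ∩ HIKRVW={A,C,G,T} → {G} (+0)
per-site changes: [4, 4, 3, 4, 4]; total = 19

C,G,T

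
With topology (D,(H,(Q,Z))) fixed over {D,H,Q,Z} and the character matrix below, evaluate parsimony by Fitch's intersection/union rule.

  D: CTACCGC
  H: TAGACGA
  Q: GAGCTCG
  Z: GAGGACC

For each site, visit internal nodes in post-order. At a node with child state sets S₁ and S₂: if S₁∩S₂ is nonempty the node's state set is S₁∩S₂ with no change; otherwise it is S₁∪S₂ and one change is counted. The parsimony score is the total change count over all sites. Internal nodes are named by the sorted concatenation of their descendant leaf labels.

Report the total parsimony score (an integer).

site 0, node QZ: Q={G} ∩ Z={G} → {G} (+0)
site 0, node HQZ: H={T} ∪ QZ={G} → {G,T} (+1)
site 0, node DHQZ: D={C} ∪ HQZ={G,T} → {C,G,T} (+1)
site 1, node QZ: Q={A} ∩ Z={A} → {A} (+0)
site 1, node HQZ: H={A} ∩ QZ={A} → {A} (+0)
site 1, node DHQZ: D={T} ∪ HQZ={A} → {A,T} (+1)
site 2, node QZ: Q={G} ∩ Z={G} → {G} (+0)
site 2, node HQZ: H={G} ∩ QZ={G} → {G} (+0)
site 2, node DHQZ: D={A} ∪ HQZ={G} → {A,G} (+1)
site 3, node QZ: Q={C} ∪ Z={G} → {C,G} (+1)
site 3, node HQZ: H={A} ∪ QZ={C,G} → {A,C,G} (+1)
site 3, node DHQZ: D={C} ∩ HQZ={A,C,G} → {C} (+0)
site 4, node QZ: Q={T} ∪ Z={A} → {A,T} (+1)
site 4, node HQZ: H={C} ∪ QZ={A,T} → {A,C,T} (+1)
site 4, node DHQZ: D={C} ∩ HQZ={A,C,T} → {C} (+0)
site 5, node QZ: Q={C} ∩ Z={C} → {C} (+0)
site 5, node HQZ: H={G} ∪ QZ={C} → {C,G} (+1)
site 5, node DHQZ: D={G} ∩ HQZ={C,G} → {G} (+0)
site 6, node QZ: Q={G} ∪ Z={C} → {C,G} (+1)
site 6, node HQZ: H={A} ∪ QZ={C,G} → {A,C,G} (+1)
site 6, node DHQZ: D={C} ∩ HQZ={A,C,G} → {C} (+0)
per-site changes: [2, 1, 1, 2, 2, 1, 2]; total = 11

11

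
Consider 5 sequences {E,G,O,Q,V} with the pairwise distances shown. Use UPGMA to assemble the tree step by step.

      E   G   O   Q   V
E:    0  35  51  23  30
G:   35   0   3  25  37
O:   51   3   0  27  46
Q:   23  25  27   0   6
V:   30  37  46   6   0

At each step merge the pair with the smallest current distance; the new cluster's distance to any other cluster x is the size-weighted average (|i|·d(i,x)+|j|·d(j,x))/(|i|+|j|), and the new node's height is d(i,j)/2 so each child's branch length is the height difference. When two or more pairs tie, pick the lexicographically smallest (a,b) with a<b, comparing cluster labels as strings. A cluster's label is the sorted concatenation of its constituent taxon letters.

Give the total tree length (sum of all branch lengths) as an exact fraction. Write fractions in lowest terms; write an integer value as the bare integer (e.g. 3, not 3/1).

1. join G+O (d=3) ⇒ GO; edges |G|=3/2, |O|=3/2
  updated: d(E,GO)=43, d(GO,Q)=26, d(GO,V)=83/2
2. join Q+V (d=6) ⇒ QV; edges |Q|=3, |V|=3
  updated: d(E,QV)=53/2, d(GO,QV)=135/4
3. join E+QV (d=53/2) ⇒ EQV; edges |E|=53/4, |QV|=41/4
  updated: d(EQV,GO)=221/6
4. join EQV+GO (d=221/6) ⇒ EGOQV; edges |EQV|=31/6, |GO|=203/12
final tree: ((E:53/4,(Q:3,V:3):41/4):31/6,(G:3/2,O:3/2):203/12)
total length: 655/12

655/12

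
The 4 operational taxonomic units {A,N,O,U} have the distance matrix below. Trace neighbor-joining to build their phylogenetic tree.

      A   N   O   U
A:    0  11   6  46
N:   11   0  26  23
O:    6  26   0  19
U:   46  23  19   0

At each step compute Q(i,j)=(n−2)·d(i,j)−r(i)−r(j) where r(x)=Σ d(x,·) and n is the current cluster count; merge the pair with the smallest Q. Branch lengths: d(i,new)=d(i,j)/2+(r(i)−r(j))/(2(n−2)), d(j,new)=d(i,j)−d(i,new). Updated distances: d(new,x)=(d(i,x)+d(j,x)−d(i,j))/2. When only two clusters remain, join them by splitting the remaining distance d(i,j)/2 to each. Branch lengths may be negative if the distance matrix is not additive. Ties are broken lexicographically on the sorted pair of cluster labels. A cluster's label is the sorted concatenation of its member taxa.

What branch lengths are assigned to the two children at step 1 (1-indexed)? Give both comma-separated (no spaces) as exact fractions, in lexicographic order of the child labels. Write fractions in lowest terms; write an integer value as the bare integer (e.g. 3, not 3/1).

iteration 1: select A,O (d=6, Q=-102); attach at lengths (6, 0); label the merged cluster AO
  updated: d(AO,N)=31/2, d(AO,U)=59/2
iteration 2: select AO,N (d=31/2, Q=-68); attach at lengths (11, 9/2); label the merged cluster ANO
  updated: d(ANO,U)=37/2
iteration 3: select ANO,U (d=37/2); attach at lengths (37/4, 37/4); label the merged cluster ANOU
final tree: (((A:6,O:0):11,N:9/2):37/4,U:37/4)
total length: 40

6,0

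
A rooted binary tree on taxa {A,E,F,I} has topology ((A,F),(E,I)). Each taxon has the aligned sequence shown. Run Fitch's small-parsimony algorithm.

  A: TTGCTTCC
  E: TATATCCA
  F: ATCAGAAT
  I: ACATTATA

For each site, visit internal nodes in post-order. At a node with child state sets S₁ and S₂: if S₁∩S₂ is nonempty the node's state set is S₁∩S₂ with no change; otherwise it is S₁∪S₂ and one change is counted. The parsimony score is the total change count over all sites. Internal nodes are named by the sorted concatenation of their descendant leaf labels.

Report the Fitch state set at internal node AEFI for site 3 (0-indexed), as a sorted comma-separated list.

AF@0: {T} ∪ {A} = {A,T} (union, +1)
EI@0: {T} ∪ {A} = {A,T} (union, +1)
AEFI@0: {A,T} ∩ {A,T} = {A,T} (intersection, +0)
AF@1: {T} ∩ {T} = {T} (intersection, +0)
EI@1: {A} ∪ {C} = {A,C} (union, +1)
AEFI@1: {T} ∪ {A,C} = {A,C,T} (union, +1)
AF@2: {G} ∪ {C} = {C,G} (union, +1)
EI@2: {T} ∪ {A} = {A,T} (union, +1)
AEFI@2: {C,G} ∪ {A,T} = {A,C,G,T} (union, +1)
AF@3: {C} ∪ {A} = {A,C} (union, +1)
EI@3: {A} ∪ {T} = {A,T} (union, +1)
AEFI@3: {A,C} ∩ {A,T} = {A} (intersection, +0)
AF@4: {T} ∪ {G} = {G,T} (union, +1)
EI@4: {T} ∩ {T} = {T} (intersection, +0)
AEFI@4: {G,T} ∩ {T} = {T} (intersection, +0)
AF@5: {T} ∪ {A} = {A,T} (union, +1)
EI@5: {C} ∪ {A} = {A,C} (union, +1)
AEFI@5: {A,T} ∩ {A,C} = {A} (intersection, +0)
AF@6: {C} ∪ {A} = {A,C} (union, +1)
EI@6: {C} ∪ {T} = {C,T} (union, +1)
AEFI@6: {A,C} ∩ {C,T} = {C} (intersection, +0)
AF@7: {C} ∪ {T} = {C,T} (union, +1)
EI@7: {A} ∩ {A} = {A} (intersection, +0)
AEFI@7: {C,T} ∪ {A} = {A,C,T} (union, +1)
per-site changes: [2, 2, 3, 2, 1, 2, 2, 2]; total = 16

A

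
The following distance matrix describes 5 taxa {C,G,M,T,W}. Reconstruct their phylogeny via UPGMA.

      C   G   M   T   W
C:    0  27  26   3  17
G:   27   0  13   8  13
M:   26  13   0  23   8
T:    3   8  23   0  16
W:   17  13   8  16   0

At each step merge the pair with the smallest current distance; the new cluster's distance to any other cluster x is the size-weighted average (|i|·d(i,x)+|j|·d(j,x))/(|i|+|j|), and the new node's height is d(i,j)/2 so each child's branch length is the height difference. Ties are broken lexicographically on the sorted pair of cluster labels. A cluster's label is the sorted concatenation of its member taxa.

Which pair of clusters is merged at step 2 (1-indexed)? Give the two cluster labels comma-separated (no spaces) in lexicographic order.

M,W

iteration 1: select C,T (d=3); attach at lengths (3/2, 3/2); label the merged cluster CT
  updated: d(CT,G)=35/2, d(CT,M)=49/2, d(CT,W)=33/2
iteration 2: select M,W (d=8); attach at lengths (4, 4); label the merged cluster MW
  updated: d(CT,MW)=41/2, d(G,MW)=13
iteration 3: select G,MW (d=13); attach at lengths (13/2, 5/2); label the merged cluster GMW
  updated: d(CT,GMW)=39/2
iteration 4: select CT,GMW (d=39/2); attach at lengths (33/4, 13/4); label the merged cluster CGMTW
final tree: ((C:3/2,T:3/2):33/4,(G:13/2,(M:4,W:4):5/2):13/4)
total length: 63/2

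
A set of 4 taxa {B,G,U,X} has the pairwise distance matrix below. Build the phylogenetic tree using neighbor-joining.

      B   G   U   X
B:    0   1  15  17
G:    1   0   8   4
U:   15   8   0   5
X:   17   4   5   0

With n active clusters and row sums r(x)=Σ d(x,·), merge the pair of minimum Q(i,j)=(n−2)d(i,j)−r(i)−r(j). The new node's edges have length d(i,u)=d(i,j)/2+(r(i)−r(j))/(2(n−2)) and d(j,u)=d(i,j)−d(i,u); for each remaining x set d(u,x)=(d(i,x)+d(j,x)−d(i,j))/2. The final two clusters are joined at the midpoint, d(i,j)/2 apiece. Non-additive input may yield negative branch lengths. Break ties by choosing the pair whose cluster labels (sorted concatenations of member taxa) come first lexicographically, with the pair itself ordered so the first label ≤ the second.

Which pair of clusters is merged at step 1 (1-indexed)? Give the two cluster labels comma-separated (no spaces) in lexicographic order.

B,G

step 1: merge (B,G) at d=1, Q=-44; branch lengths B→11/2, G→-9/2; new cluster BG
  updated: d(BG,U)=11, d(BG,X)=10
step 2: merge (BG,U) at d=11, Q=-26; branch lengths BG→8, U→3; new cluster BGU
  updated: d(BGU,X)=2
step 3: merge (BGU,X) at d=2; branch lengths BGU→1, X→1; new cluster BGUX
final tree: (((B:11/2,G:-9/2):8,U:3):1,X:1)
total length: 14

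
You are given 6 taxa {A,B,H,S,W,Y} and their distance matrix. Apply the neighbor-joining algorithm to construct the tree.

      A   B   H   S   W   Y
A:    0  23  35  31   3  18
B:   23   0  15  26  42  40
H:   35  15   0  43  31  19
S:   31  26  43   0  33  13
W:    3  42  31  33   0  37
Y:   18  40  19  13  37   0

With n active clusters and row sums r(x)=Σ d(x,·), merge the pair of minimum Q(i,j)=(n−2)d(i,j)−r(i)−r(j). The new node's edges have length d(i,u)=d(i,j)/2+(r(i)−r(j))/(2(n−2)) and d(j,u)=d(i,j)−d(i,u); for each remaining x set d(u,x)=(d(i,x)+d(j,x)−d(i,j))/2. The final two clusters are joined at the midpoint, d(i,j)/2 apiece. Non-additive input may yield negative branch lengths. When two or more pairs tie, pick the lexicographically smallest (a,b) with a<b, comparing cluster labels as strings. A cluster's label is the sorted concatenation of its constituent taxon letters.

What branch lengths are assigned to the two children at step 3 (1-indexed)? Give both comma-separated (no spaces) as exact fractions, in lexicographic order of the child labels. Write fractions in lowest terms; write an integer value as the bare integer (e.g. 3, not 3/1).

55/4,10

iteration 1: select A,W (d=3, Q=-244); attach at lengths (-3, 6); label the merged cluster AW
  updated: d(AW,B)=31, d(AW,H)=63/2, d(AW,S)=61/2, d(AW,Y)=26
iteration 2: select B,H (d=15, Q=-351/2); attach at lengths (97/12, 83/12); label the merged cluster BH
  updated: d(AW,BH)=95/4, d(BH,S)=27, d(BH,Y)=22
iteration 3: select AW,BH (d=95/4, Q=-211/2); attach at lengths (55/4, 10); label the merged cluster ABHW
  updated: d(ABHW,S)=135/8, d(ABHW,Y)=97/8
iteration 4: select ABHW,S (d=135/8, Q=-42); attach at lengths (8, 71/8); label the merged cluster ABHSW
  updated: d(ABHSW,Y)=33/8
iteration 5: select ABHSW,Y (d=33/8); attach at lengths (33/16, 33/16); label the merged cluster ABHSWY
final tree: ((((A:-3,W:6):55/4,(B:97/12,H:83/12):10):8,S:71/8):33/16,Y:33/16)
total length: 251/4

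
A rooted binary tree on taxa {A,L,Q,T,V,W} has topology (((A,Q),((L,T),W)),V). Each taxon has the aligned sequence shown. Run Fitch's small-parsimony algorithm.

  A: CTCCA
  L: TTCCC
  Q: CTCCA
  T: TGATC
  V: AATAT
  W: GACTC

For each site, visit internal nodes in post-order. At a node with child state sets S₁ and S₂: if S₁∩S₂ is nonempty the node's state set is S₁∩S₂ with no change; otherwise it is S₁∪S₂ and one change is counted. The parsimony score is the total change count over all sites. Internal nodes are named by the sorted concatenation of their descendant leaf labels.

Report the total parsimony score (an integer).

site 0, node AQ: A={C} ∩ Q={C} → {C} (+0)
site 0, node LT: L={T} ∩ T={T} → {T} (+0)
site 0, node LTW: LT={T} ∪ W={G} → {G,T} (+1)
site 0, node ALQTW: AQ={C} ∪ LTW={G,T} → {C,G,T} (+1)
site 0, node ALQTVW: ALQTW={C,G,T} ∪ V={A} → {A,C,G,T} (+1)
site 1, node AQ: A={T} ∩ Q={T} → {T} (+0)
site 1, node LT: L={T} ∪ T={G} → {G,T} (+1)
site 1, node LTW: LT={G,T} ∪ W={A} → {A,G,T} (+1)
site 1, node ALQTW: AQ={T} ∩ LTW={A,G,T} → {T} (+0)
site 1, node ALQTVW: ALQTW={T} ∪ V={A} → {A,T} (+1)
site 2, node AQ: A={C} ∩ Q={C} → {C} (+0)
site 2, node LT: L={C} ∪ T={A} → {A,C} (+1)
site 2, node LTW: LT={A,C} ∩ W={C} → {C} (+0)
site 2, node ALQTW: AQ={C} ∩ LTW={C} → {C} (+0)
site 2, node ALQTVW: ALQTW={C} ∪ V={T} → {C,T} (+1)
site 3, node AQ: A={C} ∩ Q={C} → {C} (+0)
site 3, node LT: L={C} ∪ T={T} → {C,T} (+1)
site 3, node LTW: LT={C,T} ∩ W={T} → {T} (+0)
site 3, node ALQTW: AQ={C} ∪ LTW={T} → {C,T} (+1)
site 3, node ALQTVW: ALQTW={C,T} ∪ V={A} → {A,C,T} (+1)
site 4, node AQ: A={A} ∩ Q={A} → {A} (+0)
site 4, node LT: L={C} ∩ T={C} → {C} (+0)
site 4, node LTW: LT={C} ∩ W={C} → {C} (+0)
site 4, node ALQTW: AQ={A} ∪ LTW={C} → {A,C} (+1)
site 4, node ALQTVW: ALQTW={A,C} ∪ V={T} → {A,C,T} (+1)
per-site changes: [3, 3, 2, 3, 2]; total = 13

13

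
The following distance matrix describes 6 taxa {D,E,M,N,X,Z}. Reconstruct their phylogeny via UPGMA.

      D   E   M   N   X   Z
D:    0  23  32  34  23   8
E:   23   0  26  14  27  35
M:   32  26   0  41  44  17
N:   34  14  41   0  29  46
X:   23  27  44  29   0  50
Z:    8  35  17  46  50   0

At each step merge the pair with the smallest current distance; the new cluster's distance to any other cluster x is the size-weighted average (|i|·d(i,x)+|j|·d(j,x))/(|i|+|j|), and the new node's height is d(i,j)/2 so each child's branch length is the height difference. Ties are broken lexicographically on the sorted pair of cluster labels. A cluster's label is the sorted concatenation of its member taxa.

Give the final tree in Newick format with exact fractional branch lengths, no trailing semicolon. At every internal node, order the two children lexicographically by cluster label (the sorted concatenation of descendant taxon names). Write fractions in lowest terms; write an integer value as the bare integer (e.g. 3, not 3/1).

(((D:4,Z:4):33/4,M:49/4):203/36,((E:7,N:7):7,X:14):35/9)

step 1: merge (D,Z) at d=8; branch lengths D→4, Z→4; new cluster DZ
  updated: d(DZ,E)=29, d(DZ,M)=49/2, d(DZ,N)=40, d(DZ,X)=73/2
step 2: merge (E,N) at d=14; branch lengths E→7, N→7; new cluster EN
  updated: d(DZ,EN)=69/2, d(EN,M)=67/2, d(EN,X)=28
step 3: merge (DZ,M) at d=49/2; branch lengths DZ→33/4, M→49/4; new cluster DMZ
  updated: d(DMZ,EN)=205/6, d(DMZ,X)=39
step 4: merge (EN,X) at d=28; branch lengths EN→7, X→14; new cluster ENX
  updated: d(DMZ,ENX)=322/9
step 5: merge (DMZ,ENX) at d=322/9; branch lengths DMZ→203/36, ENX→35/9; new cluster DEMNXZ
final tree: (((D:4,Z:4):33/4,M:49/4):203/36,((E:7,N:7):7,X:14):35/9)
total length: 2629/36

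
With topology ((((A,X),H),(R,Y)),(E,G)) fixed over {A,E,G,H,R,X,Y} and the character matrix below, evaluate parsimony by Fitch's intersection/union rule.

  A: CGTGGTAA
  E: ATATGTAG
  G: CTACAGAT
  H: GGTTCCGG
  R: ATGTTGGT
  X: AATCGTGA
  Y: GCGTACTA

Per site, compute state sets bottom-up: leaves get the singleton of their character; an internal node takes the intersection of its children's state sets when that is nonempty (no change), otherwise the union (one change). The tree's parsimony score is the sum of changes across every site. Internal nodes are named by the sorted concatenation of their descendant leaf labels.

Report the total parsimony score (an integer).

27

[col 0] AX: children A:{C}, X:{A} ∪→ {A,C}; cost 1
[col 0] AHX: children AX:{A,C}, H:{G} ∪→ {A,C,G}; cost 1
[col 0] RY: children R:{A}, Y:{G} ∪→ {A,G}; cost 1
[col 0] AHRXY: children AHX:{A,C,G}, RY:{A,G} ∩→ {A,G}; cost 0
[col 0] EG: children E:{A}, G:{C} ∪→ {A,C}; cost 1
[col 0] AEGHRXY: children AHRXY:{A,G}, EG:{A,C} ∩→ {A}; cost 0
[col 1] AX: children A:{G}, X:{A} ∪→ {A,G}; cost 1
[col 1] AHX: children AX:{A,G}, H:{G} ∩→ {G}; cost 0
[col 1] RY: children R:{T}, Y:{C} ∪→ {C,T}; cost 1
[col 1] AHRXY: children AHX:{G}, RY:{C,T} ∪→ {C,G,T}; cost 1
[col 1] EG: children E:{T}, G:{T} ∩→ {T}; cost 0
[col 1] AEGHRXY: children AHRXY:{C,G,T}, EG:{T} ∩→ {T}; cost 0
[col 2] AX: children A:{T}, X:{T} ∩→ {T}; cost 0
[col 2] AHX: children AX:{T}, H:{T} ∩→ {T}; cost 0
[col 2] RY: children R:{G}, Y:{G} ∩→ {G}; cost 0
[col 2] AHRXY: children AHX:{T}, RY:{G} ∪→ {G,T}; cost 1
[col 2] EG: children E:{A}, G:{A} ∩→ {A}; cost 0
[col 2] AEGHRXY: children AHRXY:{G,T}, EG:{A} ∪→ {A,G,T}; cost 1
[col 3] AX: children A:{G}, X:{C} ∪→ {C,G}; cost 1
[col 3] AHX: children AX:{C,G}, H:{T} ∪→ {C,G,T}; cost 1
[col 3] RY: children R:{T}, Y:{T} ∩→ {T}; cost 0
[col 3] AHRXY: children AHX:{C,G,T}, RY:{T} ∩→ {T}; cost 0
[col 3] EG: children E:{T}, G:{C} ∪→ {C,T}; cost 1
[col 3] AEGHRXY: children AHRXY:{T}, EG:{C,T} ∩→ {T}; cost 0
[col 4] AX: children A:{G}, X:{G} ∩→ {G}; cost 0
[col 4] AHX: children AX:{G}, H:{C} ∪→ {C,G}; cost 1
[col 4] RY: children R:{T}, Y:{A} ∪→ {A,T}; cost 1
[col 4] AHRXY: children AHX:{C,G}, RY:{A,T} ∪→ {A,C,G,T}; cost 1
[col 4] EG: children E:{G}, G:{A} ∪→ {A,G}; cost 1
[col 4] AEGHRXY: children AHRXY:{A,C,G,T}, EG:{A,G} ∩→ {A,G}; cost 0
[col 5] AX: children A:{T}, X:{T} ∩→ {T}; cost 0
[col 5] AHX: children AX:{T}, H:{C} ∪→ {C,T}; cost 1
[col 5] RY: children R:{G}, Y:{C} ∪→ {C,G}; cost 1
[col 5] AHRXY: children AHX:{C,T}, RY:{C,G} ∩→ {C}; cost 0
[col 5] EG: children E:{T}, G:{G} ∪→ {G,T}; cost 1
[col 5] AEGHRXY: children AHRXY:{C}, EG:{G,T} ∪→ {C,G,T}; cost 1
[col 6] AX: children A:{A}, X:{G} ∪→ {A,G}; cost 1
[col 6] AHX: children AX:{A,G}, H:{G} ∩→ {G}; cost 0
[col 6] RY: children R:{G}, Y:{T} ∪→ {G,T}; cost 1
[col 6] AHRXY: children AHX:{G}, RY:{G,T} ∩→ {G}; cost 0
[col 6] EG: children E:{A}, G:{A} ∩→ {A}; cost 0
[col 6] AEGHRXY: children AHRXY:{G}, EG:{A} ∪→ {A,G}; cost 1
[col 7] AX: children A:{A}, X:{A} ∩→ {A}; cost 0
[col 7] AHX: children AX:{A}, H:{G} ∪→ {A,G}; cost 1
[col 7] RY: children R:{T}, Y:{A} ∪→ {A,T}; cost 1
[col 7] AHRXY: children AHX:{A,G}, RY:{A,T} ∩→ {A}; cost 0
[col 7] EG: children E:{G}, G:{T} ∪→ {G,T}; cost 1
[col 7] AEGHRXY: children AHRXY:{A}, EG:{G,T} ∪→ {A,G,T}; cost 1
per-site changes: [4, 3, 2, 3, 4, 4, 3, 4]; total = 27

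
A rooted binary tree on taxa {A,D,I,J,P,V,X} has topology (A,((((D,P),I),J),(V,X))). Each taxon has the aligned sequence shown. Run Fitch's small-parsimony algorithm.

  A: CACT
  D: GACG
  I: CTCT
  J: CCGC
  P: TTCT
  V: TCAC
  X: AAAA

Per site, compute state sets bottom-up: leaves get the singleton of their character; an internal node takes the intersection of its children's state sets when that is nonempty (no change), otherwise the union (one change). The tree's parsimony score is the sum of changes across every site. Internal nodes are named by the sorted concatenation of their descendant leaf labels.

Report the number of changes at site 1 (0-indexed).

site 0, node DP: D={G} ∪ P={T} → {G,T} (+1)
site 0, node DIP: DP={G,T} ∪ I={C} → {C,G,T} (+1)
site 0, node DIJP: DIP={C,G,T} ∩ J={C} → {C} (+0)
site 0, node VX: V={T} ∪ X={A} → {A,T} (+1)
site 0, node DIJPVX: DIJP={C} ∪ VX={A,T} → {A,C,T} (+1)
site 0, node ADIJPVX: A={C} ∩ DIJPVX={A,C,T} → {C} (+0)
site 1, node DP: D={A} ∪ P={T} → {A,T} (+1)
site 1, node DIP: DP={A,T} ∩ I={T} → {T} (+0)
site 1, node DIJP: DIP={T} ∪ J={C} → {C,T} (+1)
site 1, node VX: V={C} ∪ X={A} → {A,C} (+1)
site 1, node DIJPVX: DIJP={C,T} ∩ VX={A,C} → {C} (+0)
site 1, node ADIJPVX: A={A} ∪ DIJPVX={C} → {A,C} (+1)
site 2, node DP: D={C} ∩ P={C} → {C} (+0)
site 2, node DIP: DP={C} ∩ I={C} → {C} (+0)
site 2, node DIJP: DIP={C} ∪ J={G} → {C,G} (+1)
site 2, node VX: V={A} ∩ X={A} → {A} (+0)
site 2, node DIJPVX: DIJP={C,G} ∪ VX={A} → {A,C,G} (+1)
site 2, node ADIJPVX: A={C} ∩ DIJPVX={A,C,G} → {C} (+0)
site 3, node DP: D={G} ∪ P={T} → {G,T} (+1)
site 3, node DIP: DP={G,T} ∩ I={T} → {T} (+0)
site 3, node DIJP: DIP={T} ∪ J={C} → {C,T} (+1)
site 3, node VX: V={C} ∪ X={A} → {A,C} (+1)
site 3, node DIJPVX: DIJP={C,T} ∩ VX={A,C} → {C} (+0)
site 3, node ADIJPVX: A={T} ∪ DIJPVX={C} → {C,T} (+1)
per-site changes: [4, 4, 2, 4]; total = 14

4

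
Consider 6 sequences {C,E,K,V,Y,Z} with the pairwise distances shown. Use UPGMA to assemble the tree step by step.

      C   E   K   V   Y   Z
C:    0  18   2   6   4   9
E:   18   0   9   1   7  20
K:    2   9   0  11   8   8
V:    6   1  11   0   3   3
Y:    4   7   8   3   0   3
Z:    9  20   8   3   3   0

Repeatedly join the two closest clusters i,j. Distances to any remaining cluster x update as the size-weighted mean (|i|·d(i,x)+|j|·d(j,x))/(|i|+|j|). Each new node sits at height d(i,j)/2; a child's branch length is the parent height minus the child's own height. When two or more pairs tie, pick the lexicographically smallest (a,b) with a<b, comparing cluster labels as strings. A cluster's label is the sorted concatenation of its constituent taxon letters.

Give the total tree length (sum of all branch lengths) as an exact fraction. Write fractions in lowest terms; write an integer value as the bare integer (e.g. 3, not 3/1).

1. join E+V (d=1) ⇒ EV; edges |E|=1/2, |V|=1/2
  updated: d(C,EV)=12, d(EV,K)=10, d(EV,Y)=5, d(EV,Z)=23/2
2. join C+K (d=2) ⇒ CK; edges |C|=1, |K|=1
  updated: d(CK,EV)=11, d(CK,Y)=6, d(CK,Z)=17/2
3. join Y+Z (d=3) ⇒ YZ; edges |Y|=3/2, |Z|=3/2
  updated: d(CK,YZ)=29/4, d(EV,YZ)=33/4
4. join CK+YZ (d=29/4) ⇒ CKYZ; edges |CK|=21/8, |YZ|=17/8
  updated: d(CKYZ,EV)=77/8
5. join CKYZ+EV (d=77/8) ⇒ CEKVYZ; edges |CKYZ|=19/16, |EV|=69/16
final tree: (((C:1,K:1):21/8,(Y:3/2,Z:3/2):17/8):19/16,(E:1/2,V:1/2):69/16)
total length: 65/4

65/4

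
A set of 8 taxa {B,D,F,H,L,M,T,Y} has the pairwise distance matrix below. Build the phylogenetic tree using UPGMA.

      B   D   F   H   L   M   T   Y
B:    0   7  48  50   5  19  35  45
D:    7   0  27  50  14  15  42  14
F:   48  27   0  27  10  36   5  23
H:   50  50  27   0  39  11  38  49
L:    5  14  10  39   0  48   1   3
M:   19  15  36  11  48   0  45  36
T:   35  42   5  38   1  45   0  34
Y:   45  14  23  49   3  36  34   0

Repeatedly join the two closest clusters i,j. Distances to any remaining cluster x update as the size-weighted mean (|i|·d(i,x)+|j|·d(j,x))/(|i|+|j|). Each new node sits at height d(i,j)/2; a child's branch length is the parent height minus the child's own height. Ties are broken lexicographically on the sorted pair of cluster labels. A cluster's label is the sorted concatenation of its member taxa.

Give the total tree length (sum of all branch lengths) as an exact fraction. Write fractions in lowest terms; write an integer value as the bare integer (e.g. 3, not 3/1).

1807/24

1. join L+T (d=1) ⇒ LT; edges |L|=1/2, |T|=1/2
  updated: d(B,LT)=20, d(D,LT)=28, d(F,LT)=15/2, d(H,LT)=77/2, d(LT,M)=93/2, d(LT,Y)=37/2
2. join B+D (d=7) ⇒ BD; edges |B|=7/2, |D|=7/2
  updated: d(BD,F)=75/2, d(BD,H)=50, d(BD,LT)=24, d(BD,M)=17, d(BD,Y)=59/2
3. join F+LT (d=15/2) ⇒ FLT; edges |F|=15/4, |LT|=13/4
  updated: d(BD,FLT)=57/2, d(FLT,H)=104/3, d(FLT,M)=43, d(FLT,Y)=20
4. join H+M (d=11) ⇒ HM; edges |H|=11/2, |M|=11/2
  updated: d(BD,HM)=67/2, d(FLT,HM)=233/6, d(HM,Y)=85/2
5. join FLT+Y (d=20) ⇒ FLTY; edges |FLT|=25/4, |Y|=10
  updated: d(BD,FLTY)=115/4, d(FLTY,HM)=159/4
6. join BD+FLTY (d=115/4) ⇒ BDFLTY; edges |BD|=87/8, |FLTY|=35/8
  updated: d(BDFLTY,HM)=113/3
7. join BDFLTY+HM (d=113/3) ⇒ BDFHLMTY; edges |BDFLTY|=107/24, |HM|=40/3
final tree: (((B:7/2,D:7/2):87/8,((F:15/4,(L:1/2,T:1/2):13/4):25/4,Y:10):35/8):107/24,(H:11/2,M:11/2):40/3)
total length: 1807/24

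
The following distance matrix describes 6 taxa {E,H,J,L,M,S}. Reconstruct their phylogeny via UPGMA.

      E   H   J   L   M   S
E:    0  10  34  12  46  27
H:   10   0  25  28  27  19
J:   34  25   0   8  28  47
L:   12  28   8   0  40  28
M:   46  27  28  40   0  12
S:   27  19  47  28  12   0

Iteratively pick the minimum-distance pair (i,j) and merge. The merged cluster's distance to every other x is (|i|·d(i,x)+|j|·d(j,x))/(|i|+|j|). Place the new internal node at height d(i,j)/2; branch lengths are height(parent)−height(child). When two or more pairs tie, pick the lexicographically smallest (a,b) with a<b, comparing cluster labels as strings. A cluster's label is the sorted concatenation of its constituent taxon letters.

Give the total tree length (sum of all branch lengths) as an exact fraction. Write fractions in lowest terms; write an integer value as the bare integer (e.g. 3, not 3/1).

step 1: merge (J,L) at d=8; branch lengths J→4, L→4; new cluster JL
  updated: d(E,JL)=23, d(H,JL)=53/2, d(JL,M)=34, d(JL,S)=75/2
step 2: merge (E,H) at d=10; branch lengths E→5, H→5; new cluster EH
  updated: d(EH,JL)=99/4, d(EH,M)=73/2, d(EH,S)=23
step 3: merge (M,S) at d=12; branch lengths M→6, S→6; new cluster MS
  updated: d(EH,MS)=119/4, d(JL,MS)=143/4
step 4: merge (EH,JL) at d=99/4; branch lengths EH→59/8, JL→67/8; new cluster EHJL
  updated: d(EHJL,MS)=131/4
step 5: merge (EHJL,MS) at d=131/4; branch lengths EHJL→4, MS→83/8; new cluster EHJLMS
final tree: (((E:5,H:5):59/8,(J:4,L:4):67/8):4,(M:6,S:6):83/8)
total length: 481/8

481/8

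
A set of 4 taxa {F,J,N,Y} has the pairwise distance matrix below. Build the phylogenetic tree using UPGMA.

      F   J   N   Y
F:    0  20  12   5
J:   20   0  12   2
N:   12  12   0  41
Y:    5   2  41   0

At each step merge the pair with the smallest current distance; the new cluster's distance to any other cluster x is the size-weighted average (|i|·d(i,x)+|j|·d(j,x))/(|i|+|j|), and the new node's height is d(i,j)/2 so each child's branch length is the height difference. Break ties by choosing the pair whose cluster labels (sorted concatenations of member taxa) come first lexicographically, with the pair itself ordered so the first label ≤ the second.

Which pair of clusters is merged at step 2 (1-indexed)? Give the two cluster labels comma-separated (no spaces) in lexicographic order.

F,N

iteration 1: select J,Y (d=2); attach at lengths (1, 1); label the merged cluster JY
  updated: d(F,JY)=25/2, d(JY,N)=53/2
iteration 2: select F,N (d=12); attach at lengths (6, 6); label the merged cluster FN
  updated: d(FN,JY)=39/2
iteration 3: select FN,JY (d=39/2); attach at lengths (15/4, 35/4); label the merged cluster FJNY
final tree: ((F:6,N:6):15/4,(J:1,Y:1):35/4)
total length: 53/2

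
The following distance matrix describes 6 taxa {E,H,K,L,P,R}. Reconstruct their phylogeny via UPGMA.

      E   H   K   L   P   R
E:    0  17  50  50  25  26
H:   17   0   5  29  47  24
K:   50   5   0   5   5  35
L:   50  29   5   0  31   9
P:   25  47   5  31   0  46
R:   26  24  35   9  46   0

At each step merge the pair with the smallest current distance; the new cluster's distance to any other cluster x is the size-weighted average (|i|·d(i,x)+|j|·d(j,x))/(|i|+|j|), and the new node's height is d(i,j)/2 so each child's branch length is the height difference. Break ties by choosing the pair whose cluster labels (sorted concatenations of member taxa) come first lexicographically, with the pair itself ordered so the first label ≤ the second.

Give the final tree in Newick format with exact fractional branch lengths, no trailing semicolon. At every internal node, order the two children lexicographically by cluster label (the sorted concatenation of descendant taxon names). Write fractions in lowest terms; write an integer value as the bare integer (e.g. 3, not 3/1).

step 1: merge (H,K) at d=5; branch lengths H→5/2, K→5/2; new cluster HK
  updated: d(E,HK)=67/2, d(HK,L)=17, d(HK,P)=26, d(HK,R)=59/2
step 2: merge (L,R) at d=9; branch lengths L→9/2, R→9/2; new cluster LR
  updated: d(E,LR)=38, d(HK,LR)=93/4, d(LR,P)=77/2
step 3: merge (HK,LR) at d=93/4; branch lengths HK→73/8, LR→57/8; new cluster HKLR
  updated: d(E,HKLR)=143/4, d(HKLR,P)=129/4
step 4: merge (E,P) at d=25; branch lengths E→25/2, P→25/2; new cluster EP
  updated: d(EP,HKLR)=34
step 5: merge (EP,HKLR) at d=34; branch lengths EP→9/2, HKLR→43/8; new cluster EHKLPR
final tree: ((E:25/2,P:25/2):9/2,((H:5/2,K:5/2):73/8,(L:9/2,R:9/2):57/8):43/8)
total length: 521/8

((E:25/2,P:25/2):9/2,((H:5/2,K:5/2):73/8,(L:9/2,R:9/2):57/8):43/8)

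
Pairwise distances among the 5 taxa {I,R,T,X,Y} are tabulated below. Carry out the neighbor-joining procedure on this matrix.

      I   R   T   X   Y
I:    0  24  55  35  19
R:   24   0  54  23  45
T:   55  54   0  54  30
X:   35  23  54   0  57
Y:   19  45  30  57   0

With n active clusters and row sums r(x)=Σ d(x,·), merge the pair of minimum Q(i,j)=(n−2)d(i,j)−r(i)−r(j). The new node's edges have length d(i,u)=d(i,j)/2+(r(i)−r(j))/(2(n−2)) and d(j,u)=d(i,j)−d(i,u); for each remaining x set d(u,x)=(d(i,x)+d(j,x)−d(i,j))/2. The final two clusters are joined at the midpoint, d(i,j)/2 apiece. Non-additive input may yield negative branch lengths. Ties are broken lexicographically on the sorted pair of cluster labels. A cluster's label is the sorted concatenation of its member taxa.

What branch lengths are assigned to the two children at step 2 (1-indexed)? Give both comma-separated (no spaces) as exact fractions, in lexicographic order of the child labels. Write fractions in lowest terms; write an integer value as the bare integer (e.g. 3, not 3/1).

7,15

1. join T+Y (d=30, Q=-254) ⇒ TY; edges |T|=22, |Y|=8
  updated: d(I,TY)=22, d(R,TY)=69/2, d(TY,X)=81/2
2. join I+TY (d=22, Q=-134) ⇒ ITY; edges |I|=7, |TY|=15
  updated: d(ITY,R)=73/4, d(ITY,X)=107/4
3. join ITY+R (d=73/4, Q=-68) ⇒ IRTY; edges |ITY|=11, |R|=29/4
  updated: d(IRTY,X)=63/4
4. join IRTY+X (d=63/4) ⇒ IRTXY; edges |IRTY|=63/8, |X|=63/8
final tree: (((I:7,(T:22,Y:8):15):11,R:29/4):63/8,X:63/8)
total length: 86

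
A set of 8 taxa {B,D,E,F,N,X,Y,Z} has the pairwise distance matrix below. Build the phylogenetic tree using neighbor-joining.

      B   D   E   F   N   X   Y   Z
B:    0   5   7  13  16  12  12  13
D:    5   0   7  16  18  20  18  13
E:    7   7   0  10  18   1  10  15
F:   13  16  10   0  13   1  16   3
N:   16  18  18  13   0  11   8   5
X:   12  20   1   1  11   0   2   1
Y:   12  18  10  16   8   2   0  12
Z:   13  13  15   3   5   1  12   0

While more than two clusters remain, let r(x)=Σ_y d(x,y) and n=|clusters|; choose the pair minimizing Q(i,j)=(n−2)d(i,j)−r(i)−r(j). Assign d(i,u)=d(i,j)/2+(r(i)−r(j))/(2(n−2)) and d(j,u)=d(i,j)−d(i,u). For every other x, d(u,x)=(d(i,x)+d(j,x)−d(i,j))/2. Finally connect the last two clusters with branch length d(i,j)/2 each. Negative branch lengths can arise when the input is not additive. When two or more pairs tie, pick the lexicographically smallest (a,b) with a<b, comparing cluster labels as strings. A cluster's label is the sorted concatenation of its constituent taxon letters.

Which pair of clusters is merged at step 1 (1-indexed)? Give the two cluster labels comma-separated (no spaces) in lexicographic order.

B,D

step 1: merge (B,D) at d=5, Q=-145; branch lengths B→11/12, D→49/12; new cluster BD
  updated: d(BD,E)=9/2, d(BD,F)=12, d(BD,N)=29/2, d(BD,X)=27/2, d(BD,Y)=25/2, d(BD,Z)=21/2
step 2: merge (BD,E) at d=9/2, Q=-207/2; branch lengths BD→63/20, E→27/20; new cluster BDE
  updated: d(BDE,F)=35/4, d(BDE,N)=14, d(BDE,X)=5, d(BDE,Y)=9, d(BDE,Z)=21/2
step 3: merge (N,Y) at d=8, Q=-66; branch lengths N→9/2, Y→7/2; new cluster NY
  updated: d(BDE,NY)=15/2, d(F,NY)=21/2, d(NY,X)=5/2, d(NY,Z)=9/2
step 4: merge (BDE,NY) at d=15/2, Q=-137/4; branch lengths BDE→39/8, NY→21/8; new cluster BDENY
  updated: d(BDENY,F)=47/8, d(BDENY,X)=0, d(BDENY,Z)=15/4
step 5: merge (BDENY,X) at d=0, Q=-93/8; branch lengths BDENY→61/32, X→-61/32; new cluster BDENXY
  updated: d(BDENXY,F)=55/16, d(BDENXY,Z)=19/8
step 6: merge (BDENXY,F) at d=55/16, Q=-141/16; branch lengths BDENXY→45/32, F→65/32; new cluster BDEFNXY
  updated: d(BDEFNXY,Z)=31/32
step 7: merge (BDEFNXY,Z) at d=31/32; branch lengths BDEFNXY→31/64, Z→31/64; new cluster BDEFNXYZ
final tree: ((((((B:11/12,D:49/12):63/20,E:27/20):39/8,(N:9/2,Y:7/2):21/8):61/32,X:-61/32):45/32,F:65/32):31/64,Z:31/64)
total length: 941/32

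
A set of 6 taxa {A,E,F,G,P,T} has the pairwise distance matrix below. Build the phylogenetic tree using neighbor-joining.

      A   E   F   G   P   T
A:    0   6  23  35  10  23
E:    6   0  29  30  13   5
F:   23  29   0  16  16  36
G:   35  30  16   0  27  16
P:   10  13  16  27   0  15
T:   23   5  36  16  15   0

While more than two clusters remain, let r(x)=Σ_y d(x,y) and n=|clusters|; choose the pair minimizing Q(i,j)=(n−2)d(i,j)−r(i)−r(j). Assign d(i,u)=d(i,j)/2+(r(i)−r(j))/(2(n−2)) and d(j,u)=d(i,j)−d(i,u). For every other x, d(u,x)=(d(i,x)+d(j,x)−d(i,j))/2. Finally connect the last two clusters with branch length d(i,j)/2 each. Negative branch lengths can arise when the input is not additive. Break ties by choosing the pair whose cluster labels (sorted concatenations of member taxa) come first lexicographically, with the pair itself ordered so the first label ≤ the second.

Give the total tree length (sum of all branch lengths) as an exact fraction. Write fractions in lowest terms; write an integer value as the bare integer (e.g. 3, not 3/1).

779/16

step 1: merge (F,G) at d=16, Q=-180; branch lengths F→15/2, G→17/2; new cluster FG
  updated: d(A,FG)=21, d(E,FG)=43/2, d(FG,P)=27/2, d(FG,T)=18
step 2: merge (E,T) at d=5, Q=-183/2; branch lengths E→-1/12, T→61/12; new cluster ET
  updated: d(A,ET)=12, d(ET,FG)=69/4, d(ET,P)=23/2
step 3: merge (A,ET) at d=12, Q=-239/4; branch lengths A→105/16, ET→87/16; new cluster AET
  updated: d(AET,FG)=105/8, d(AET,P)=19/4
step 4: merge (AET,FG) at d=105/8, Q=-251/8; branch lengths AET→35/16, FG→175/16; new cluster AEFGT
  updated: d(AEFGT,P)=41/16
step 5: merge (AEFGT,P) at d=41/16; branch lengths AEFGT→41/32, P→41/32; new cluster AEFGPT
final tree: (((A:105/16,(E:-1/12,T:61/12):87/16):35/16,(F:15/2,G:17/2):175/16):41/32,P:41/32)
total length: 779/16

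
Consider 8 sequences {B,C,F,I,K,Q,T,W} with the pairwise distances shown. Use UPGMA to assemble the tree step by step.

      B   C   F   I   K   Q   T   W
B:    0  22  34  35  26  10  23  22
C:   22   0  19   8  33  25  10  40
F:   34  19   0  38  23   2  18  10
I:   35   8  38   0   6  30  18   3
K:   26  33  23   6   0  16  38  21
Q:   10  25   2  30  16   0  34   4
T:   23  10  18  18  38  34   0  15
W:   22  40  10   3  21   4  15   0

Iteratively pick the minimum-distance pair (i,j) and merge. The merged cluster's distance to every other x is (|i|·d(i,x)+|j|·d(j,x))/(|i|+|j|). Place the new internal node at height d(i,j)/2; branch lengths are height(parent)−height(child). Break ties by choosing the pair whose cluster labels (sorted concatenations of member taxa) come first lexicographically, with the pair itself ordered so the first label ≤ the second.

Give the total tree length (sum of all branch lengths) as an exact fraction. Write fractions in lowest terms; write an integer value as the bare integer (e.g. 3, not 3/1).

727/12

iteration 1: select F,Q (d=2); attach at lengths (1, 1); label the merged cluster FQ
  updated: d(B,FQ)=22, d(C,FQ)=22, d(FQ,I)=34, d(FQ,K)=39/2, d(FQ,T)=26, d(FQ,W)=7
iteration 2: select I,W (d=3); attach at lengths (3/2, 3/2); label the merged cluster IW
  updated: d(B,IW)=57/2, d(C,IW)=24, d(FQ,IW)=41/2, d(IW,K)=27/2, d(IW,T)=33/2
iteration 3: select C,T (d=10); attach at lengths (5, 5); label the merged cluster CT
  updated: d(B,CT)=45/2, d(CT,FQ)=24, d(CT,IW)=81/4, d(CT,K)=71/2
iteration 4: select IW,K (d=27/2); attach at lengths (21/4, 27/4); label the merged cluster IKW
  updated: d(B,IKW)=83/3, d(CT,IKW)=76/3, d(FQ,IKW)=121/6
iteration 5: select FQ,IKW (d=121/6); attach at lengths (109/12, 10/3); label the merged cluster FIKQW
  updated: d(B,FIKQW)=127/5, d(CT,FIKQW)=124/5
iteration 6: select B,CT (d=45/2); attach at lengths (45/4, 25/4); label the merged cluster BCT
  updated: d(BCT,FIKQW)=25
iteration 7: select BCT,FIKQW (d=25); attach at lengths (5/4, 29/12); label the merged cluster BCFIKQTW
final tree: ((B:45/4,(C:5,T:5):25/4):5/4,((F:1,Q:1):109/12,((I:3/2,W:3/2):21/4,K:27/4):10/3):29/12)
total length: 727/12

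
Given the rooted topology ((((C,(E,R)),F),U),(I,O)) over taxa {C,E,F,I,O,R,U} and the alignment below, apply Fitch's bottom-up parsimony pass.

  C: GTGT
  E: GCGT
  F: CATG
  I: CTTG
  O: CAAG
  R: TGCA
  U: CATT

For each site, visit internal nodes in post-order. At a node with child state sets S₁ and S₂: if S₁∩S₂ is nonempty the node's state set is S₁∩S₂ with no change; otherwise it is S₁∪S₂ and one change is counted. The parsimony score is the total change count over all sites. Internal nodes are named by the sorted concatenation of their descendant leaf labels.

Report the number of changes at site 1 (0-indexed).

ER@0: {G} ∪ {T} = {G,T} (union, +1)
CER@0: {G} ∩ {G,T} = {G} (intersection, +0)
CEFR@0: {G} ∪ {C} = {C,G} (union, +1)
CEFRU@0: {C,G} ∩ {C} = {C} (intersection, +0)
IO@0: {C} ∩ {C} = {C} (intersection, +0)
CEFIORU@0: {C} ∩ {C} = {C} (intersection, +0)
ER@1: {C} ∪ {G} = {C,G} (union, +1)
CER@1: {T} ∪ {C,G} = {C,G,T} (union, +1)
CEFR@1: {C,G,T} ∪ {A} = {A,C,G,T} (union, +1)
CEFRU@1: {A,C,G,T} ∩ {A} = {A} (intersection, +0)
IO@1: {T} ∪ {A} = {A,T} (union, +1)
CEFIORU@1: {A} ∩ {A,T} = {A} (intersection, +0)
ER@2: {G} ∪ {C} = {C,G} (union, +1)
CER@2: {G} ∩ {C,G} = {G} (intersection, +0)
CEFR@2: {G} ∪ {T} = {G,T} (union, +1)
CEFRU@2: {G,T} ∩ {T} = {T} (intersection, +0)
IO@2: {T} ∪ {A} = {A,T} (union, +1)
CEFIORU@2: {T} ∩ {A,T} = {T} (intersection, +0)
ER@3: {T} ∪ {A} = {A,T} (union, +1)
CER@3: {T} ∩ {A,T} = {T} (intersection, +0)
CEFR@3: {T} ∪ {G} = {G,T} (union, +1)
CEFRU@3: {G,T} ∩ {T} = {T} (intersection, +0)
IO@3: {G} ∩ {G} = {G} (intersection, +0)
CEFIORU@3: {T} ∪ {G} = {G,T} (union, +1)
per-site changes: [2, 4, 3, 3]; total = 12

4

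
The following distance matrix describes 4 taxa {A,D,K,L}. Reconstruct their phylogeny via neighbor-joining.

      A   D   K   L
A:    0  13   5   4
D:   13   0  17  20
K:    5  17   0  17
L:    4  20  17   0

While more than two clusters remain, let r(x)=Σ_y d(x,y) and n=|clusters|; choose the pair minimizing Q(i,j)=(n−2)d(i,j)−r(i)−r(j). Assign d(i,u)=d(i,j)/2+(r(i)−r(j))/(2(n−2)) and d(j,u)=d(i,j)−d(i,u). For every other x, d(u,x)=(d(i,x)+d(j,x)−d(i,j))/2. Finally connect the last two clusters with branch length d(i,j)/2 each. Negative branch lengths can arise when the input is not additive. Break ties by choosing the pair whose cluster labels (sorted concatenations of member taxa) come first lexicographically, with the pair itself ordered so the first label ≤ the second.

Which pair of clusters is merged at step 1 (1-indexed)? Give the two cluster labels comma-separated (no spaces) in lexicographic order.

A,L

1. join A+L (d=4, Q=-55) ⇒ AL; edges |A|=-11/4, |L|=27/4
  updated: d(AL,D)=29/2, d(AL,K)=9
2. join AL+D (d=29/2, Q=-81/2) ⇒ ADL; edges |AL|=13/4, |D|=45/4
  updated: d(ADL,K)=23/4
3. join ADL+K (d=23/4) ⇒ ADKL; edges |ADL|=23/8, |K|=23/8
final tree: (((A:-11/4,L:27/4):13/4,D:45/4):23/8,K:23/8)
total length: 97/4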